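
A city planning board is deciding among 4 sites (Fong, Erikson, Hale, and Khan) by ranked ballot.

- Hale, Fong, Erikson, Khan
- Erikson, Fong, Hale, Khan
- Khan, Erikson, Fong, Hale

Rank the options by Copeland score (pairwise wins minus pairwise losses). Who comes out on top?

Erikson

Pairwise results:
  Fong vs Erikson: Erikson wins 2–1.
  Fong vs Hale: Fong wins 2–1.
  Fong vs Khan: Fong wins 2–1.
  Erikson vs Hale: Erikson wins 2–1.
  Erikson vs Khan: Erikson wins 2–1.
  Hale vs Khan: Hale wins 2–1.
Copeland scores (wins − losses):
  Fong: 2 − 1 = 1
  Erikson: 3 − 0 = 3
  Hale: 1 − 2 = -1
  Khan: 0 − 3 = -3
Erikson has the best Copeland score.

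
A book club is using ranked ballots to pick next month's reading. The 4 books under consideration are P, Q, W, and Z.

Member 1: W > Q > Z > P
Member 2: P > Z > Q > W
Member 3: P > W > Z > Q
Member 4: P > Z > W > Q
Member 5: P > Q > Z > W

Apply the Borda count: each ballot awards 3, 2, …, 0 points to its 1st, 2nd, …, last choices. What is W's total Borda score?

6

Borda scores:
  P: 0 + 3 + 3 + 3 + 3 = 12
  Q: 2 + 1 + 0 + 0 + 2 = 5
  W: 3 + 0 + 2 + 1 + 0 = 6
  Z: 1 + 2 + 1 + 2 + 1 = 7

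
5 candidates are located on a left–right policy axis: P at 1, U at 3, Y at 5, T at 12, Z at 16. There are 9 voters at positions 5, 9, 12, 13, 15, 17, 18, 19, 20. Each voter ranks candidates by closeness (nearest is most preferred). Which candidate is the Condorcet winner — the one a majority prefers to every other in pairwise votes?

Z

With single-peaked preferences on a line, the Condorcet winner is the candidate closest to the median voter.
The median voter (position 15) is closest to Z at 16.
Check: Z vs Y — voters closer to Z: 7 of 9.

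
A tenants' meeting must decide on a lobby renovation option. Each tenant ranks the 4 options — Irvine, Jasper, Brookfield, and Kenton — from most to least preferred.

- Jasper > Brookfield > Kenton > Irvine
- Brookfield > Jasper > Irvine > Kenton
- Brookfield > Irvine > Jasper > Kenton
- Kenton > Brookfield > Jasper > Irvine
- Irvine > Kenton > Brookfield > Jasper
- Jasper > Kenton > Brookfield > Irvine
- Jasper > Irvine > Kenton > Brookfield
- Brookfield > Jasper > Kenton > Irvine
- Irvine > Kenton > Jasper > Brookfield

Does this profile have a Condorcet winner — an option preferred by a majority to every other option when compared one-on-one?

No

Head-to-head results (9 voters total):
Irvine vs Jasper: Jasper wins 6–3.
Irvine vs Brookfield: Brookfield wins 6–3.
Irvine vs Kenton: Irvine wins 5–4.
Jasper vs Brookfield: Brookfield wins 5–4.
Jasper vs Kenton: Jasper wins 6–3.
Brookfield vs Kenton: Kenton wins 5–4.
No candidate beats all others: Irvine beats Kenton beats Brookfield beats Irvine, a majority cycle.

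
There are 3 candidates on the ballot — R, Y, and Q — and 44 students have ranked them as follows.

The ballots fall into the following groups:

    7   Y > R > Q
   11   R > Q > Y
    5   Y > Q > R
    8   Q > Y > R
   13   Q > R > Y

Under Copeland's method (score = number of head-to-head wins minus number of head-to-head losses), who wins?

Q

Pairwise results:
  R vs Y: R wins 24–20.
  R vs Q: Q wins 26–18.
  Y vs Q: Q wins 32–12.
Copeland scores (wins − losses):
  R: 1 − 1 = 0
  Y: 0 − 2 = -2
  Q: 2 − 0 = 2
Q has the best Copeland score.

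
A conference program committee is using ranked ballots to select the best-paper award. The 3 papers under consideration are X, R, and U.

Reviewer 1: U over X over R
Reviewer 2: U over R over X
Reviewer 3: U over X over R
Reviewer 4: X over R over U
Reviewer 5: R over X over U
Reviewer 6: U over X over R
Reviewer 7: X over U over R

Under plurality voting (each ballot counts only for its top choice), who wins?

First-place vote totals:
  X: 2
  R: 1
  U: 4
U has the most first-place votes.

U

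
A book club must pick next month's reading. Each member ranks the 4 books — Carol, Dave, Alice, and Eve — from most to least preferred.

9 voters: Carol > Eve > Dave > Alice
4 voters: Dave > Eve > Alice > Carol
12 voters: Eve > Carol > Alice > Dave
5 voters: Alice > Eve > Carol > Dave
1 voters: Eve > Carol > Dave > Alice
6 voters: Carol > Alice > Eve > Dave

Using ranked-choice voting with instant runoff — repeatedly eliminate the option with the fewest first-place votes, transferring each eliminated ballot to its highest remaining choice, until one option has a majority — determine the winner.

Eve

Round 1: Carol 15, Eve 13, Alice 5, Dave 4. Dave has the fewest and is eliminated.
Round 2: Eve 17, Carol 15, Alice 5. Alice has the fewest and is eliminated.
Round 3: Eve 22, Carol 15. Eve has a majority.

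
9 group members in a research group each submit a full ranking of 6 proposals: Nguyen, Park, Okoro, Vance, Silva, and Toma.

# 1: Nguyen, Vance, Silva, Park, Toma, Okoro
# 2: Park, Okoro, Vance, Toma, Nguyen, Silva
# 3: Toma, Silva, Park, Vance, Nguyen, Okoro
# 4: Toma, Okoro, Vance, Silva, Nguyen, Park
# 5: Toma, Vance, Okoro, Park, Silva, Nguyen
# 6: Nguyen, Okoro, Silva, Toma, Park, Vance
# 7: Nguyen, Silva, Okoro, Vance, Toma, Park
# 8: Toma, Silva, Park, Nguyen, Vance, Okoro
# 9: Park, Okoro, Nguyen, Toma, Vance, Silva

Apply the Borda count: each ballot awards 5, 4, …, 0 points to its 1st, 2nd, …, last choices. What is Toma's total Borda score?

Borda scores:
  Nguyen: 5 + 1 + 1 + 1 + 0 + 5 + 5 + 2 + 3 = 23
  Park: 2 + 5 + 3 + 0 + 2 + 1 + 0 + 3 + 5 = 21
  Okoro: 0 + 4 + 0 + 4 + 3 + 4 + 3 + 0 + 4 = 22
  Vance: 4 + 3 + 2 + 3 + 4 + 0 + 2 + 1 + 1 = 20
  Silva: 3 + 0 + 4 + 2 + 1 + 3 + 4 + 4 + 0 = 21
  Toma: 1 + 2 + 5 + 5 + 5 + 2 + 1 + 5 + 2 = 28

28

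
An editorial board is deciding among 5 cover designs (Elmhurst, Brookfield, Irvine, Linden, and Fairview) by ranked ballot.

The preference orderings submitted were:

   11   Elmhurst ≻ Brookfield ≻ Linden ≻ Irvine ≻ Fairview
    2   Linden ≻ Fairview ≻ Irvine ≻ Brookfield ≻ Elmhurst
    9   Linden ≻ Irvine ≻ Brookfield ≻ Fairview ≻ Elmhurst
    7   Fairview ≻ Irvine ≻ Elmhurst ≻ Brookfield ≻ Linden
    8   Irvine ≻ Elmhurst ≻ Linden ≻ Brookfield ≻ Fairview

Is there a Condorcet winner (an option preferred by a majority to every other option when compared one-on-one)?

Head-to-head results (37 voters total):
Elmhurst vs Brookfield: Elmhurst wins 26–11.
Elmhurst vs Irvine: Irvine wins 26–11.
Elmhurst vs Linden: Elmhurst wins 26–11.
Elmhurst vs Fairview: Elmhurst wins 19–18.
Brookfield vs Irvine: Irvine wins 26–11.
Brookfield vs Linden: Linden wins 19–18.
Brookfield vs Fairview: Brookfield wins 28–9.
Irvine vs Linden: Linden wins 22–15.
Irvine vs Fairview: Irvine wins 28–9.
Linden vs Fairview: Linden wins 30–7.
No candidate beats all others: Elmhurst beats Linden beats Irvine beats Elmhurst, a majority cycle.

No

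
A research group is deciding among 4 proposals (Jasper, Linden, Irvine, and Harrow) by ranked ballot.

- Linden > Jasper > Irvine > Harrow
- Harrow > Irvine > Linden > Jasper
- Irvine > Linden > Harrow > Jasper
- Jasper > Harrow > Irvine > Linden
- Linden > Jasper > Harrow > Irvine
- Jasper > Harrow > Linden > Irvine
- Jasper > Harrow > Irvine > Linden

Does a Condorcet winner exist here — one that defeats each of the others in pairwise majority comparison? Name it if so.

Head-to-head results (7 voters total):
Jasper vs Linden: Linden wins 4–3.
Jasper vs Irvine: Jasper wins 5–2.
Jasper vs Harrow: Jasper wins 5–2.
Linden vs Irvine: Irvine wins 4–3.
Linden vs Harrow: Harrow wins 4–3.
Irvine vs Harrow: Harrow wins 5–2.
No candidate beats all others: Jasper beats Irvine beats Linden beats Jasper, a majority cycle.

No Condorcet winner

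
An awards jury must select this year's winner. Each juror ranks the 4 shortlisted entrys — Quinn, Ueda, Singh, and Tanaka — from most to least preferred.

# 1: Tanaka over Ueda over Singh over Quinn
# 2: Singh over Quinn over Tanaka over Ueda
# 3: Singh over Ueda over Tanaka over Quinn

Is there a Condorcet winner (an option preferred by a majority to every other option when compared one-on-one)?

Head-to-head results (3 voters total):
Quinn vs Ueda: Ueda wins 2–1.
Quinn vs Singh: Singh wins 3–0.
Quinn vs Tanaka: Tanaka wins 2–1.
Ueda vs Singh: Singh wins 2–1.
Ueda vs Tanaka: Tanaka wins 2–1.
Singh vs Tanaka: Singh wins 2–1.
Singh beats each rival — Quinn (3–0), Ueda (2–1), Tanaka (2–1) — so Singh is the Condorcet winner.

Yes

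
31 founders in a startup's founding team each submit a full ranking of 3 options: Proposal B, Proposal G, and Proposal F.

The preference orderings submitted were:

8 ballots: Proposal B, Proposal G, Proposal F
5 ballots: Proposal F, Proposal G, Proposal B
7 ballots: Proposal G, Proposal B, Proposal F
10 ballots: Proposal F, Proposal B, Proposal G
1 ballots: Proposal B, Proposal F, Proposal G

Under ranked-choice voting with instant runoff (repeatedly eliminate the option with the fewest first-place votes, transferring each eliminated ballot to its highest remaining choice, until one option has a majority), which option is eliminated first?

Round 1: Proposal F 15, Proposal B 9, Proposal G 7. Proposal G has the fewest and is eliminated.
Round 2: Proposal B 16, Proposal F 15. Proposal B has a majority.

Proposal G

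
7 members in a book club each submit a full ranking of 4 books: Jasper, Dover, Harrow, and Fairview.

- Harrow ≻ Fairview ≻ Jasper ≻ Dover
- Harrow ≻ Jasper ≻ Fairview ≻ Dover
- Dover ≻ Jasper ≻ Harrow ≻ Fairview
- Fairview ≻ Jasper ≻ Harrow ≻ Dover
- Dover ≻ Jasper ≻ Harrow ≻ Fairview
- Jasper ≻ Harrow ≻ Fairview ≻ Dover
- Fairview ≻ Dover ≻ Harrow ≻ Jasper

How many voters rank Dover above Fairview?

2

Ballots ranking Dover above Fairview: 2.
Ballots ranking Fairview above Dover: 5.
So 2 of 7 voters prefer Dover to Fairview.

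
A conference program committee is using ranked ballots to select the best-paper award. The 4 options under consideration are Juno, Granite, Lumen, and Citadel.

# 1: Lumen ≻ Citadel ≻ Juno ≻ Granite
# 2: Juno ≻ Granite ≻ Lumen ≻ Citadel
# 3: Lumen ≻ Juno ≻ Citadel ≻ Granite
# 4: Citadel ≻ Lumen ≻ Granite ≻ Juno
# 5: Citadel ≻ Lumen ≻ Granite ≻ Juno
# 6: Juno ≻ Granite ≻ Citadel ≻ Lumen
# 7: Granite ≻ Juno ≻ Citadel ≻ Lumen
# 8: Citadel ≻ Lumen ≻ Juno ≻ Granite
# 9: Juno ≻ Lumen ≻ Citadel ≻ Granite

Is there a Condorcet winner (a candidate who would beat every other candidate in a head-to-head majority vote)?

Head-to-head results (9 voters total):
Juno vs Granite: Juno wins 6–3.
Juno vs Lumen: Lumen wins 5–4.
Juno vs Citadel: Juno wins 5–4.
Granite vs Lumen: Lumen wins 6–3.
Granite vs Citadel: Citadel wins 6–3.
Lumen vs Citadel: Citadel wins 5–4.
No candidate beats all others: Juno beats Citadel beats Lumen beats Juno, a majority cycle.

No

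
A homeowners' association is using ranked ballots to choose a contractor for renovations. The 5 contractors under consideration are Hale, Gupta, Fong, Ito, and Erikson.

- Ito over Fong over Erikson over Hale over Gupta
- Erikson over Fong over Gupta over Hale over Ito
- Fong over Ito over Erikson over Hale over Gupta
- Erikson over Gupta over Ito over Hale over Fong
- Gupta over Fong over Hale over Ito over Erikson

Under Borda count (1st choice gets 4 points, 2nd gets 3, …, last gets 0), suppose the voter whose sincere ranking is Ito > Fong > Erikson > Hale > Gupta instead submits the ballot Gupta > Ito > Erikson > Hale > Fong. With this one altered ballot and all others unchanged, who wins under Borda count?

Gupta

Borda totals with the altered ballot: Hale 6, Gupta 13, Fong 10, Ito 9, Erikson 12.
The switch changes the winner from Fong to Gupta.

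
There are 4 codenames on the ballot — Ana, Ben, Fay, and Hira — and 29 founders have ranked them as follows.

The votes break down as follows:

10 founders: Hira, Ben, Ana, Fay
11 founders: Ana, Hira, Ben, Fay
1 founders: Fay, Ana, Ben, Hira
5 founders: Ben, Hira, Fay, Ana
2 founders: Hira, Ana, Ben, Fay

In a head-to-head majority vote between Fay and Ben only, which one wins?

Ben

Ballots ranking Fay above Ben: 1.
Ballots ranking Ben above Fay: 10+11+5+2 = 28.
Ben wins the head-to-head, 28–1.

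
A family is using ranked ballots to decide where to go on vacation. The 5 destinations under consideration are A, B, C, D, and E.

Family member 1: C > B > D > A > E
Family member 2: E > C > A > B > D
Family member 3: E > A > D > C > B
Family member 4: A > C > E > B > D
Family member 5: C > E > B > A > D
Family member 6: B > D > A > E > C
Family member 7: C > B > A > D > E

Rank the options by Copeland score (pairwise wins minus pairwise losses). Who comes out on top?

C

Pairwise results:
  A vs B: B wins 4–3.
  A vs C: C wins 4–3.
  A vs D: A wins 5–2.
  A vs E: A wins 4–3.
  B vs C: C wins 6–1.
  B vs D: B wins 6–1.
  B vs E: E wins 4–3.
  C vs D: C wins 5–2.
  C vs E: C wins 4–3.
  D vs E: E wins 4–3.
Copeland scores (wins − losses):
  A: 2 − 2 = 0
  B: 2 − 2 = 0
  C: 4 − 0 = 4
  D: 0 − 4 = -4
  E: 2 − 2 = 0
C has the best Copeland score.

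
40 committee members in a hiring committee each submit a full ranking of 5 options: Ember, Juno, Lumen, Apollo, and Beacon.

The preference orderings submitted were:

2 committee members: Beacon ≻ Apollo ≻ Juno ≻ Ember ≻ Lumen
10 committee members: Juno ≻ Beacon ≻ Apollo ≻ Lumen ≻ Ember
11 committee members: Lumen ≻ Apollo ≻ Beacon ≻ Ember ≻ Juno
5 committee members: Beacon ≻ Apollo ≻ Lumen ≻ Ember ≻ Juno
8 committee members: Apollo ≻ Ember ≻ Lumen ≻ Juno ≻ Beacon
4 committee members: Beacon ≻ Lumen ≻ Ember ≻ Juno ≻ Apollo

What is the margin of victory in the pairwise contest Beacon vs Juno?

4

Ballots ranking Beacon above Juno: 2+11+5+4 = 22.
Ballots ranking Juno above Beacon: 10+8 = 18.
Beacon wins 22–18, a margin of 4.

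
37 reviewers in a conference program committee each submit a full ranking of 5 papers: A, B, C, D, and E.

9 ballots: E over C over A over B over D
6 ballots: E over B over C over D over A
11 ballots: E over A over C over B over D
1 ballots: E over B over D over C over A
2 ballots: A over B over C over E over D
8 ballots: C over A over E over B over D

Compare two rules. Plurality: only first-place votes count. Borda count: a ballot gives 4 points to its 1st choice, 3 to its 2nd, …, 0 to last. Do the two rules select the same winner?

Yes

Plurality first-place counts: A 2, B 0, C 8, D 0, E 27 → E.
Borda totals: A 83, B 55, C 98, D 8, E 126 → E.
The two rules agree on E.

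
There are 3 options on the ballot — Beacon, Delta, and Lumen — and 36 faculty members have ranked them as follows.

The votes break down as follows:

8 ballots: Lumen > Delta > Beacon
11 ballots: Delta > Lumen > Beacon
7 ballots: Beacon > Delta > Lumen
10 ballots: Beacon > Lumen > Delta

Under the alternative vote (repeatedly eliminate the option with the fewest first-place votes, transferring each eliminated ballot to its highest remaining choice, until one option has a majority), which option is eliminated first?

Lumen

Round 1: Beacon 17, Delta 11, Lumen 8. Lumen has the fewest and is eliminated.
Round 2: Delta 19, Beacon 17. Delta has a majority.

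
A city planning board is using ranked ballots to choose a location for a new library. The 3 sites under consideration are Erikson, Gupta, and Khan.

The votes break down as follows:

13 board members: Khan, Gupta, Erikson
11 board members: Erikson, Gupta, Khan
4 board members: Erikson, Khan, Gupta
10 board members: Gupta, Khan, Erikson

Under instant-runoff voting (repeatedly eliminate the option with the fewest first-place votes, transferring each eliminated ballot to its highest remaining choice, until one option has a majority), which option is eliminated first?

Gupta

Round 1: Erikson 15, Khan 13, Gupta 10. Gupta has the fewest and is eliminated.
Round 2: Khan 23, Erikson 15. Khan has a majority.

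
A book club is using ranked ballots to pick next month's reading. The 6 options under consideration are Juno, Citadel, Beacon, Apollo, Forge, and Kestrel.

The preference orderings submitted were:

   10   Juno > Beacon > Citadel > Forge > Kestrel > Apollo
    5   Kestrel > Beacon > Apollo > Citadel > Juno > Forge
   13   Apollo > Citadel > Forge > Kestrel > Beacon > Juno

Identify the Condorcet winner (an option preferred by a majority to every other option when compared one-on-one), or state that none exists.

Head-to-head results (28 voters total):
Juno vs Citadel: Citadel wins 18–10.
Juno vs Beacon: Beacon wins 18–10.
Juno vs Apollo: Apollo wins 18–10.
Juno vs Forge: Juno wins 15–13.
Juno vs Kestrel: Kestrel wins 18–10.
Citadel vs Beacon: Beacon wins 15–13.
Citadel vs Apollo: Apollo wins 18–10.
Citadel vs Forge: Citadel wins 28–0.
Citadel vs Kestrel: Citadel wins 23–5.
Beacon vs Apollo: Beacon wins 15–13.
Beacon vs Forge: Beacon wins 15–13.
Beacon vs Kestrel: Kestrel wins 18–10.
Apollo vs Forge: Apollo wins 18–10.
Apollo vs Kestrel: Kestrel wins 15–13.
Forge vs Kestrel: Forge wins 23–5.
No candidate beats all others: Juno beats Forge beats Kestrel beats Juno, a majority cycle.

No Condorcet winner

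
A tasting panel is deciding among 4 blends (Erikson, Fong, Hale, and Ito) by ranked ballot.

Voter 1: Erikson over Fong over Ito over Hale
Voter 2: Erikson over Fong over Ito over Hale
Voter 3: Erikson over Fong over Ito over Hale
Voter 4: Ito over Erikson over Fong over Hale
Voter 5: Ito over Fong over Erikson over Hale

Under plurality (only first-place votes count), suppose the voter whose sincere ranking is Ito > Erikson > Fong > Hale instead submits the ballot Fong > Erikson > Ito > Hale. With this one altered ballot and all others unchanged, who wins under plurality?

First-place totals with the altered ballot: Erikson 3, Fong 1, Hale 0, Ito 1.
The winner is unchanged: still Erikson.

Erikson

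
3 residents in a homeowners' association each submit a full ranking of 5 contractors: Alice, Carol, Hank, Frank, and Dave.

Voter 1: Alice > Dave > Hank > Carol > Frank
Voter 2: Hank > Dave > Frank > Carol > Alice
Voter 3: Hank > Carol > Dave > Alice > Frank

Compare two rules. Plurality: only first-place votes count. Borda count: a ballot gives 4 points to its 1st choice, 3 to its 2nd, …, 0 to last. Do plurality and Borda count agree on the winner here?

Plurality first-place counts: Alice 1, Carol 0, Hank 2, Frank 0, Dave 0 → Hank.
Borda totals: Alice 5, Carol 5, Hank 10, Frank 2, Dave 8 → Hank.
The two rules agree on Hank.

Yes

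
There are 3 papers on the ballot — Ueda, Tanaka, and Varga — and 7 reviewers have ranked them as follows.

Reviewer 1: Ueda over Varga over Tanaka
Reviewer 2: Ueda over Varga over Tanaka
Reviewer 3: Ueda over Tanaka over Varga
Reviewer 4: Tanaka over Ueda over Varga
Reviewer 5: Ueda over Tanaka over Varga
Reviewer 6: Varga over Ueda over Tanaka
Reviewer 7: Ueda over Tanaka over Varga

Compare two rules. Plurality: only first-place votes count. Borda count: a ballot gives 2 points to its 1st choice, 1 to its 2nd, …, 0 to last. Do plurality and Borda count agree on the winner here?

Yes

Plurality first-place counts: Ueda 5, Tanaka 1, Varga 1 → Ueda.
Borda totals: Ueda 12, Tanaka 5, Varga 4 → Ueda.
The two rules agree on Ueda.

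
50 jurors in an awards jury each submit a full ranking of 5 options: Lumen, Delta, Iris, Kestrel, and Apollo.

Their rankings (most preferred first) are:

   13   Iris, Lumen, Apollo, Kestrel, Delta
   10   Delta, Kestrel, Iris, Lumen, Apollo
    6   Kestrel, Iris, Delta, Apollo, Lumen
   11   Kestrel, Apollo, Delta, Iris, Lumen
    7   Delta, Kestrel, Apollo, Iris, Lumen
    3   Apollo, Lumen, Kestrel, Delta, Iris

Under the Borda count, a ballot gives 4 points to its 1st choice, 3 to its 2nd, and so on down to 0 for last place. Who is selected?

Borda scores:
  Lumen: 13·3 + 10·1 + 6·0 + 11·0 + 7·0 + 3·3 = 58
  Delta: 13·0 + 10·4 + 6·2 + 11·2 + 7·4 + 3·1 = 105
  Iris: 13·4 + 10·2 + 6·3 + 11·1 + 7·1 + 3·0 = 108
  Kestrel: 13·1 + 10·3 + 6·4 + 11·4 + 7·3 + 3·2 = 138
  Apollo: 13·2 + 10·0 + 6·1 + 11·3 + 7·2 + 3·4 = 91
Kestrel has the highest total.

Kestrel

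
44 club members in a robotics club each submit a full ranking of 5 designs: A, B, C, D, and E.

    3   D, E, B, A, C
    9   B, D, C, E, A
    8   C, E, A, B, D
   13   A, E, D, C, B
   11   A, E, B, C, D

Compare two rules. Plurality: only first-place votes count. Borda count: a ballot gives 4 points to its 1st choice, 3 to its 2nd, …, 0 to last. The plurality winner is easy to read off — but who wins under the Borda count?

Plurality first-place counts: A 24, B 9, C 8, D 3, E 0 → A.
Borda totals: A 115, B 72, C 74, D 65, E 114 → A.

A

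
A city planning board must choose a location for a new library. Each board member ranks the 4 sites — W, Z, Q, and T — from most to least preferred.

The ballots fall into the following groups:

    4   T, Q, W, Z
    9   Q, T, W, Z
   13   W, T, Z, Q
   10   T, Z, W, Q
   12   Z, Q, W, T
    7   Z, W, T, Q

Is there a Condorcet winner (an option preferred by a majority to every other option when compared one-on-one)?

Head-to-head results (55 voters total):
W vs Z: Z wins 29–26.
W vs Q: W wins 30–25.
W vs T: W wins 32–23.
Z vs Q: Z wins 42–13.
Z vs T: T wins 36–19.
Q vs T: T wins 34–21.
No candidate beats all others: W beats T beats Z beats W, a majority cycle.

No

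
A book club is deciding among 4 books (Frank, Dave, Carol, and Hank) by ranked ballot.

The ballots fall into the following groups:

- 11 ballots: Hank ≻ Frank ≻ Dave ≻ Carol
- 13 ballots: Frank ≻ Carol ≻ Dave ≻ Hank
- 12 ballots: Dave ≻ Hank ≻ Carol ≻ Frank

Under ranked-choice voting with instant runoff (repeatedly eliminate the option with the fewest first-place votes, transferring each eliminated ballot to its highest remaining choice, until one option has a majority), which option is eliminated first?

Carol

Round 1: Frank 13, Dave 12, Hank 11, Carol 0. Carol has the fewest and is eliminated.
Round 2: Frank 13, Dave 12, Hank 11. Hank has the fewest and is eliminated.
Round 3: Frank 24, Dave 12. Frank has a majority.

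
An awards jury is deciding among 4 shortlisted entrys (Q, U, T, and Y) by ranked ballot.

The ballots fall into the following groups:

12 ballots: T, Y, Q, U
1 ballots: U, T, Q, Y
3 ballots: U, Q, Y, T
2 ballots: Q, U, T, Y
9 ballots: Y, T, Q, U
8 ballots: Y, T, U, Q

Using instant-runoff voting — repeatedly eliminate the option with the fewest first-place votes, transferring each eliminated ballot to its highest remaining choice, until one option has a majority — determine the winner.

Round 1: Y 17, T 12, U 4, Q 2. Q has the fewest and is eliminated.
Round 2: Y 17, T 12, U 6. U has the fewest and is eliminated.
Round 3: Y 20, T 15. Y has a majority.

Y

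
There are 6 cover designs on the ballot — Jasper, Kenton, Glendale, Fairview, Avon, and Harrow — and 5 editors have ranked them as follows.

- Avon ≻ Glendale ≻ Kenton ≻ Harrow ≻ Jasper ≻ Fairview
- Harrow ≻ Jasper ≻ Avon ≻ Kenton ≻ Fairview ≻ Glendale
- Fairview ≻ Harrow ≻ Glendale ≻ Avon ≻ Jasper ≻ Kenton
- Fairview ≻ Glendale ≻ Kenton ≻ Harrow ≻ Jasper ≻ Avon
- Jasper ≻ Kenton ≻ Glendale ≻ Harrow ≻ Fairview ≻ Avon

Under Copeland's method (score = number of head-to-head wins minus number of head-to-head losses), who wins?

Glendale

Pairwise results:
  Jasper vs Kenton: Jasper wins 3–2.
  Jasper vs Glendale: Glendale wins 3–2.
  Jasper vs Fairview: Jasper wins 3–2.
  Jasper vs Avon: Jasper wins 3–2.
  Jasper vs Harrow: Harrow wins 4–1.
  Kenton vs Glendale: Glendale wins 3–2.
  Kenton vs Fairview: Kenton wins 3–2.
  Kenton vs Avon: Avon wins 3–2.
  Kenton vs Harrow: Kenton wins 3–2.
  Glendale vs Fairview: Fairview wins 3–2.
  Glendale vs Avon: Glendale wins 3–2.
  Glendale vs Harrow: Glendale wins 3–2.
  Fairview vs Avon: Fairview wins 3–2.
  Fairview vs Harrow: Harrow wins 3–2.
  Avon vs Harrow: Harrow wins 4–1.
Copeland scores (wins − losses):
  Jasper: 3 − 2 = 1
  Kenton: 2 − 3 = -1
  Glendale: 4 − 1 = 3
  Fairview: 2 − 3 = -1
  Avon: 1 − 4 = -3
  Harrow: 3 − 2 = 1
Glendale has the best Copeland score.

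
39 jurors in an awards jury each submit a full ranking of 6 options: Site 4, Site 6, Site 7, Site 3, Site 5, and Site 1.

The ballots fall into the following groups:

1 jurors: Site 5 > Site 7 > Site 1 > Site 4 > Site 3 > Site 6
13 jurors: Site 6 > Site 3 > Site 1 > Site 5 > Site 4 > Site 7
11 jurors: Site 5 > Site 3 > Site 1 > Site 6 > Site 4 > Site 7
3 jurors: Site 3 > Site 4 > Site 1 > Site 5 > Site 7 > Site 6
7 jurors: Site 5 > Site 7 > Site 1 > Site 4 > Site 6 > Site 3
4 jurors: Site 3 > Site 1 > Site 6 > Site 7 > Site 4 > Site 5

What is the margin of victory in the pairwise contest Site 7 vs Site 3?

Ballots ranking Site 7 above Site 3: 1+7 = 8.
Ballots ranking Site 3 above Site 7: 13+11+3+4 = 31.
Site 3 wins 31–8, a margin of 23.

23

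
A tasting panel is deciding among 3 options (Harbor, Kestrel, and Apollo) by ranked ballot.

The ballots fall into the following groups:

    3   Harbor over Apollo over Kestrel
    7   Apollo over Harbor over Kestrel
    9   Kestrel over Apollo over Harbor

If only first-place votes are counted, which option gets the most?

Kestrel

First-place vote totals:
  Harbor: 3
  Kestrel: 9
  Apollo: 7
Kestrel has the most first-place votes.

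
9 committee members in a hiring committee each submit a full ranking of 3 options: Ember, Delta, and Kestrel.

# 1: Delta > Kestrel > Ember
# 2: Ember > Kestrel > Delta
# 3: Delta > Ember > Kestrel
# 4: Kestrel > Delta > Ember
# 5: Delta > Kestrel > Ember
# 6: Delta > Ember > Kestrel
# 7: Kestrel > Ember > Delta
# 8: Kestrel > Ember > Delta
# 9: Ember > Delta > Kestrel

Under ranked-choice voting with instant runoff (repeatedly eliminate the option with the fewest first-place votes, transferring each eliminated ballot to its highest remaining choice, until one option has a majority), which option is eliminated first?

Round 1: Delta 4, Kestrel 3, Ember 2. Ember has the fewest and is eliminated.
Round 2: Delta 5, Kestrel 4. Delta has a majority.

Ember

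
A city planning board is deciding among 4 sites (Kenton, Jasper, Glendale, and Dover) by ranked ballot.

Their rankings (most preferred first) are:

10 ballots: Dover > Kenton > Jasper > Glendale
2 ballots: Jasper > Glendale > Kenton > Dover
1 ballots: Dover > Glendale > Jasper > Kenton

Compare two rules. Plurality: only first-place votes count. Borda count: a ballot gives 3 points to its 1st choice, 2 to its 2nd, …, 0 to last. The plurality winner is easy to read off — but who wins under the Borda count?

Dover

Plurality first-place counts: Kenton 0, Jasper 2, Glendale 0, Dover 11 → Dover.
Borda totals: Kenton 22, Jasper 17, Glendale 6, Dover 33 → Dover.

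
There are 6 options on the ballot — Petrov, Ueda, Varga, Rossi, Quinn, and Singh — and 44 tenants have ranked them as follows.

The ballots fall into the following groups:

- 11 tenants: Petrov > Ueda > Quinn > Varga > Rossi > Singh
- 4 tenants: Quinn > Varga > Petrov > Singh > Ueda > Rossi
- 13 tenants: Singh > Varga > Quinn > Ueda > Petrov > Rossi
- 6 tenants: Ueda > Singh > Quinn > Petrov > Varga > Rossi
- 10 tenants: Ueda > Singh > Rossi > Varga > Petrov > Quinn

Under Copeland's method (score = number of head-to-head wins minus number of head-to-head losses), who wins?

Pairwise results:
  Petrov vs Ueda: Ueda wins 29–15.
  Petrov vs Varga: Varga wins 27–17.
  Petrov vs Rossi: Petrov wins 34–10.
  Petrov vs Quinn: Quinn wins 23–21.
  Petrov vs Singh: Singh wins 29–15.
  Ueda vs Varga: Ueda wins 27–17.
  Ueda vs Rossi: Ueda wins 44–0.
  Ueda vs Quinn: Ueda wins 27–17.
  Ueda vs Singh: Ueda wins 27–17.
  Varga vs Rossi: Varga wins 34–10.
  Varga vs Quinn: Varga wins 23–21.
  Varga vs Singh: Singh wins 29–15.
  Rossi vs Quinn: Quinn wins 34–10.
  Rossi vs Singh: Singh wins 33–11.
  Quinn vs Singh: Singh wins 29–15.
Copeland scores (wins − losses):
  Petrov: 1 − 4 = -3
  Ueda: 5 − 0 = 5
  Varga: 3 − 2 = 1
  Rossi: 0 − 5 = -5
  Quinn: 2 − 3 = -1
  Singh: 4 − 1 = 3
Ueda has the best Copeland score.

Ueda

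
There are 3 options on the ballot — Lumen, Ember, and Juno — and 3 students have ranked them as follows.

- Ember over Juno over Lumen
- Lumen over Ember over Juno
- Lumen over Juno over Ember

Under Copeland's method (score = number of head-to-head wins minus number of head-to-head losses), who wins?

Pairwise results:
  Lumen vs Ember: Lumen wins 2–1.
  Lumen vs Juno: Lumen wins 2–1.
  Ember vs Juno: Ember wins 2–1.
Copeland scores (wins − losses):
  Lumen: 2 − 0 = 2
  Ember: 1 − 1 = 0
  Juno: 0 − 2 = -2
Lumen has the best Copeland score.

Lumen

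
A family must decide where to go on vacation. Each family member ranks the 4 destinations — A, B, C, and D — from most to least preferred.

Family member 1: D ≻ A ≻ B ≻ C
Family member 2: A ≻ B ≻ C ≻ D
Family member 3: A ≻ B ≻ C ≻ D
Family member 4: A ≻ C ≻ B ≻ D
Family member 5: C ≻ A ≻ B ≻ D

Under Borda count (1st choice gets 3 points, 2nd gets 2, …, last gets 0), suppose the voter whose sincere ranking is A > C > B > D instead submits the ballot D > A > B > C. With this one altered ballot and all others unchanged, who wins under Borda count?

A

Borda totals with the altered ballot: A 12, B 7, C 5, D 6.
The winner is unchanged: still A.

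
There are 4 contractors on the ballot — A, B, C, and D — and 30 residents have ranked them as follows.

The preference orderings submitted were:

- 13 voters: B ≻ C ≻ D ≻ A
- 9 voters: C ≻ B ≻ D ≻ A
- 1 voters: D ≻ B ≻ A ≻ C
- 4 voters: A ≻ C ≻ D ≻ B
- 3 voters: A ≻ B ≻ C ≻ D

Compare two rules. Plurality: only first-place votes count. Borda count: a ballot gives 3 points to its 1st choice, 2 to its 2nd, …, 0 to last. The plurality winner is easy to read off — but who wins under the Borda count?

Plurality first-place counts: A 7, B 13, C 9, D 1 → B.
Borda totals: A 22, B 65, C 64, D 29 → B.

B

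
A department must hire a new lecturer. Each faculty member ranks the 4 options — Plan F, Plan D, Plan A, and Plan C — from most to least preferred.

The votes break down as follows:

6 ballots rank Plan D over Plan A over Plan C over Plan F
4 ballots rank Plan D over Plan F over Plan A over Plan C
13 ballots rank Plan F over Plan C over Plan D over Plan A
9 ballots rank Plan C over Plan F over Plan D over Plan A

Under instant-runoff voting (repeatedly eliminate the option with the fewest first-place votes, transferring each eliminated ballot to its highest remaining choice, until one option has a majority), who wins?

Plan F

Round 1: Plan F 13, Plan D 10, Plan C 9, Plan A 0. Plan A has the fewest and is eliminated.
Round 2: Plan F 13, Plan D 10, Plan C 9. Plan C has the fewest and is eliminated.
Round 3: Plan F 22, Plan D 10. Plan F has a majority.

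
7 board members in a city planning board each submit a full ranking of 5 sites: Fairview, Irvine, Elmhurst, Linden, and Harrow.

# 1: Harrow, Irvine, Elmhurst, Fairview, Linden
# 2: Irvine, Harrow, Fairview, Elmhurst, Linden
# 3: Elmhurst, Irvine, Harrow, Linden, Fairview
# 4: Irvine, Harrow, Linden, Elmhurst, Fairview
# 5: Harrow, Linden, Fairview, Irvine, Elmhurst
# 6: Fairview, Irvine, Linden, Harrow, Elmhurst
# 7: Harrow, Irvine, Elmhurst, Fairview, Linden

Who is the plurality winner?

First-place vote totals:
  Fairview: 1
  Irvine: 2
  Elmhurst: 1
  Linden: 0
  Harrow: 3
Harrow has the most first-place votes.

Harrow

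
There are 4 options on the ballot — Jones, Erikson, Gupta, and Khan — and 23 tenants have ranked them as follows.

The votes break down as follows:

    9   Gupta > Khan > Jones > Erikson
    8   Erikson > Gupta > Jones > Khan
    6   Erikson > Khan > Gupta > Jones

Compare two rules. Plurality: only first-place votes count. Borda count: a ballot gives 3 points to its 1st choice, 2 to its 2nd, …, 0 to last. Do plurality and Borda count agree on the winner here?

Plurality first-place counts: Jones 0, Erikson 14, Gupta 9, Khan 0 → Erikson.
Borda totals: Jones 17, Erikson 42, Gupta 49, Khan 30 → Gupta.
The two rules disagree: plurality picks Erikson, Borda picks Gupta.

No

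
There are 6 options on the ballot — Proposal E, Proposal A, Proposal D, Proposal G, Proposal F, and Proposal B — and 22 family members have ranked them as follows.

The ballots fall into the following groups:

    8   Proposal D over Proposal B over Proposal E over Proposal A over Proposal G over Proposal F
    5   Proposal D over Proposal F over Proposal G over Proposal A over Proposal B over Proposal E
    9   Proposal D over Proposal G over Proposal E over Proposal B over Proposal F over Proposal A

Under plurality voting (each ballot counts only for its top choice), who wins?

Proposal D

First-place vote totals:
  Proposal E: 0
  Proposal A: 0
  Proposal D: 22
  Proposal G: 0
  Proposal F: 0
  Proposal B: 0
Proposal D has the most first-place votes.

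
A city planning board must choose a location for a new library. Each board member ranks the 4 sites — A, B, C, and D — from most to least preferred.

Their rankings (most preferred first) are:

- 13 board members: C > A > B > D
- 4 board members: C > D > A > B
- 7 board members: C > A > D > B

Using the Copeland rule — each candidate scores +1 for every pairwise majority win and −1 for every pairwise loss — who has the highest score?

Pairwise results:
  A vs B: A wins 24–0.
  A vs C: C wins 24–0.
  A vs D: A wins 20–4.
  B vs C: C wins 24–0.
  B vs D: B wins 13–11.
  C vs D: C wins 24–0.
Copeland scores (wins − losses):
  A: 2 − 1 = 1
  B: 1 − 2 = -1
  C: 3 − 0 = 3
  D: 0 − 3 = -3
C has the best Copeland score.

C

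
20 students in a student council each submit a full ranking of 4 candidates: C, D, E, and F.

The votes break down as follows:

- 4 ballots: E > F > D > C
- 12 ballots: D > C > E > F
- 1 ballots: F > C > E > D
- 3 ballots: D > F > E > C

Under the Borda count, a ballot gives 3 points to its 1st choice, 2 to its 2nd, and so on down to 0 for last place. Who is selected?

Borda scores:
  C: 4·0 + 12·2 + 2 + 3·0 = 26
  D: 4·1 + 12·3 + 0 + 3·3 = 49
  E: 4·3 + 12·1 + 1 + 3·1 = 28
  F: 4·2 + 12·0 + 3 + 3·2 = 17
D has the highest total.

D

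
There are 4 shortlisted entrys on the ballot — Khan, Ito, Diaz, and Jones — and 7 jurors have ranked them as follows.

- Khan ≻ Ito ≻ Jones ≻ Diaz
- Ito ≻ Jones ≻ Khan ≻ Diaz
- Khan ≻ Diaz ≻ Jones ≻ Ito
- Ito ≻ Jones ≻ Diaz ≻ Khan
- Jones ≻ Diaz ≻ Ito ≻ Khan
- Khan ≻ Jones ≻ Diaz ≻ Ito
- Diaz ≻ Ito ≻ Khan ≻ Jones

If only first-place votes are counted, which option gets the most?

Khan

First-place vote totals:
  Khan: 3
  Ito: 2
  Diaz: 1
  Jones: 1
Khan has the most first-place votes.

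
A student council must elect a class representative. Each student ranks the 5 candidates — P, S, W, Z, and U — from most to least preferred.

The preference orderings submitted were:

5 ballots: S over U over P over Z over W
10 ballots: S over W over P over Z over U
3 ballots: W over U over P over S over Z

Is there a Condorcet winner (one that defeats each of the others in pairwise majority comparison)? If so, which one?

Head-to-head results (18 voters total):
P vs S: S wins 15–3.
P vs W: W wins 13–5.
P vs Z: P wins 18–0.
P vs U: P wins 10–8.
S vs W: S wins 15–3.
S vs Z: S wins 18–0.
S vs U: S wins 15–3.
W vs Z: W wins 13–5.
W vs U: W wins 13–5.
Z vs U: Z wins 10–8.
S beats each rival — P (15–3), W (15–3), Z (18–0), U (15–3) — so S is the Condorcet winner.

S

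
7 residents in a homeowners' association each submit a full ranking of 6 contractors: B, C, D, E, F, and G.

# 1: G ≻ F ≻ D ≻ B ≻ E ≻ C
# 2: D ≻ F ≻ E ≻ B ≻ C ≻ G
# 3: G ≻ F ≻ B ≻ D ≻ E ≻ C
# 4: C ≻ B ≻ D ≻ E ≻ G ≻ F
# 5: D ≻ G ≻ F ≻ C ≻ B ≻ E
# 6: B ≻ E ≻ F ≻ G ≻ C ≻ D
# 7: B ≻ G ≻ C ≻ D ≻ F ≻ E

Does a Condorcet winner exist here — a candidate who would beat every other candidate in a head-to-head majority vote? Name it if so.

Head-to-head results (7 voters total):
B vs C: B wins 5–2.
B vs D: B wins 4–3.
B vs E: B wins 6–1.
B vs F: F wins 4–3.
B vs G: B wins 4–3.
C vs D: D wins 4–3.
C vs E: E wins 4–3.
C vs F: F wins 5–2.
C vs G: G wins 5–2.
D vs E: D wins 6–1.
D vs F: D wins 4–3.
D vs G: G wins 4–3.
E vs F: F wins 5–2.
E vs G: G wins 4–3.
F vs G: G wins 5–2.
No candidate beats all others: B beats D beats F beats B, a majority cycle.

None — there is no Condorcet winner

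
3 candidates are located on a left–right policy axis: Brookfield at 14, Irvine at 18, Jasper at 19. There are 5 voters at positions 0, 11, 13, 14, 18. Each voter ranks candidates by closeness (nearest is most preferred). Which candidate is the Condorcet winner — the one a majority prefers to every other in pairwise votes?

Brookfield

With single-peaked preferences on a line, the Condorcet winner is the candidate closest to the median voter.
The median voter (position 13) is closest to Brookfield at 14.
Check: Brookfield vs Jasper — voters closer to Brookfield: 4 of 5.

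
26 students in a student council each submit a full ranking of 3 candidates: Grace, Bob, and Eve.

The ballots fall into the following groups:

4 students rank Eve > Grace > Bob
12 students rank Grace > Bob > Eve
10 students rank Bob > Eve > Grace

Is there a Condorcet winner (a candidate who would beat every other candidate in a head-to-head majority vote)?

Head-to-head results (26 voters total):
Grace vs Bob: Grace wins 16–10.
Grace vs Eve: Eve wins 14–12.
Bob vs Eve: Bob wins 22–4.
No candidate beats all others: Grace beats Bob beats Eve beats Grace, a majority cycle.

No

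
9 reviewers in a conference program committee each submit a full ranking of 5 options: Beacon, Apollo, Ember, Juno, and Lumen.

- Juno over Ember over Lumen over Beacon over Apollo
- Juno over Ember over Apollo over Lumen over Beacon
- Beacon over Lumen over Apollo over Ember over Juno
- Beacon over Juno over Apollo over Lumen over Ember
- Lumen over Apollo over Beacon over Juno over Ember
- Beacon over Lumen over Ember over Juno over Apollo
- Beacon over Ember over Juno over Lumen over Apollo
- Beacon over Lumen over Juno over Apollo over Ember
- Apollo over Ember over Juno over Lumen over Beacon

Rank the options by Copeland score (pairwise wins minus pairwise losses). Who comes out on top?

Beacon

Pairwise results:
  Beacon vs Apollo: Beacon wins 6–3.
  Beacon vs Ember: Beacon wins 6–3.
  Beacon vs Juno: Beacon wins 6–3.
  Beacon vs Lumen: Beacon wins 5–4.
  Apollo vs Ember: Apollo wins 5–4.
  Apollo vs Juno: Juno wins 6–3.
  Apollo vs Lumen: Lumen wins 6–3.
  Ember vs Juno: Juno wins 5–4.
  Ember vs Lumen: Lumen wins 5–4.
  Juno vs Lumen: Juno wins 5–4.
Copeland scores (wins − losses):
  Beacon: 4 − 0 = 4
  Apollo: 1 − 3 = -2
  Ember: 0 − 4 = -4
  Juno: 3 − 1 = 2
  Lumen: 2 − 2 = 0
Beacon has the best Copeland score.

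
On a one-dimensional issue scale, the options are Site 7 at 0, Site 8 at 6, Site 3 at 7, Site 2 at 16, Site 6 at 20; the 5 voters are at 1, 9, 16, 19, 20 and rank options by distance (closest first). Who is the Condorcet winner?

With single-peaked preferences on a line, the Condorcet winner is the candidate closest to the median voter.
The median voter (position 16) is closest to Site 2 at 16.
Check: Site 2 vs Site 8 — voters closer to Site 2: 3 of 5.

Site 2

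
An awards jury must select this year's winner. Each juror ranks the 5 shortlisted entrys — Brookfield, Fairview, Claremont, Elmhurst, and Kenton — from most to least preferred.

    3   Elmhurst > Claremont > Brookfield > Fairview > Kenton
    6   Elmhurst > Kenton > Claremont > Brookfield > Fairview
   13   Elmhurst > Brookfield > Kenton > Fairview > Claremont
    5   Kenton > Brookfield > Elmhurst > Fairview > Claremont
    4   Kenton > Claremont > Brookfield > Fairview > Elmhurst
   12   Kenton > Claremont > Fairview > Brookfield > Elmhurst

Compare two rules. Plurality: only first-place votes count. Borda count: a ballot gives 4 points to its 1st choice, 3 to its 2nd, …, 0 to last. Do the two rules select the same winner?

Plurality first-place counts: Brookfield 0, Fairview 0, Claremont 0, Elmhurst 22, Kenton 21 → Elmhurst.
Borda totals: Brookfield 86, Fairview 49, Claremont 69, Elmhurst 98, Kenton 128 → Kenton.
The two rules disagree: plurality picks Elmhurst, Borda picks Kenton.

No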